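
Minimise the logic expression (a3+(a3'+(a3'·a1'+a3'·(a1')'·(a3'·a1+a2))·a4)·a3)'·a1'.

(a3+(a3'+(a3'·a1'+a3'·(a1')'·(a3'·a1+a2))·a4)·a3)'·a1'
= (a3+(a3'+(a3'·a1'+a3'·a1·(a3'·a1+a2))·a4)·a3)'·a1'   [double negation]
= (a3+(a3'+(a3'·a1'+a3'·a1)·a4)·a3)'·a1'   [absorption]
= (a3+(a3'+a3'·a4)·a3)'·a1'   [distribution]
= (a3+a3'·a3)'·a1'   [absorption]
= a3'·a1'   [complement / identity]

a3'·a1'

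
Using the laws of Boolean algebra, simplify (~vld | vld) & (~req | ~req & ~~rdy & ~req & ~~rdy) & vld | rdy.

~req & vld | rdy

(~vld | vld) & (~req | ~req & ~~rdy & ~req & ~~rdy) & vld | rdy
= (~vld | vld) & (~req | ~req & ~~rdy) & vld | rdy   [idempotence]
= (~req | ~req & ~~rdy) & vld | rdy   [complement / identity]
= (~req | ~req & rdy) & vld | rdy   [double negation]
= ~req & vld | rdy   [absorption]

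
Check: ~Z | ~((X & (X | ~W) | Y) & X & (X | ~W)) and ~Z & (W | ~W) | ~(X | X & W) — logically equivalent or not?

E1: ~Z | ~((X & (X | ~W) | Y) & X & (X | ~W))
    = ~Z | ~(X & (X | ~W))   — absorption
    = ~Z | ~X   — absorption
E2: ~Z & (W | ~W) | ~(X | X & W)
    = ~Z | ~(X | X & W)   — complement / identity
    = ~Z | ~X   — absorption
Both reduce to ~Z | ~X, so they are equivalent.

Yes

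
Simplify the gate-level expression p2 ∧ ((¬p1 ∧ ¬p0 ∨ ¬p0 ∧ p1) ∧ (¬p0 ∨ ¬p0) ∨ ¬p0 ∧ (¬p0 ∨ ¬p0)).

p2 ∧ ¬p0

p2 ∧ ((¬p1 ∧ ¬p0 ∨ ¬p0 ∧ p1) ∧ (¬p0 ∨ ¬p0) ∨ ¬p0 ∧ (¬p0 ∨ ¬p0))
= p2 ∧ (¬p0 ∨ ¬p0) ∧ (¬p1 ∧ ¬p0 ∨ ¬p0 ∧ p1 ∨ ¬p0)   [distribution]
= p2 ∧ (¬p0 ∨ ¬p0) ∧ (¬p0 ∨ ¬p0)   [distribution]
= p2 ∧ (¬p0 ∨ ¬p0)   [idempotence]
= p2 ∧ ¬p0   [idempotence]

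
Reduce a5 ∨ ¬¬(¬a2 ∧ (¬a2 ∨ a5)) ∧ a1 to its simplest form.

a5 ∨ ¬a2 ∧ a1

a5 ∨ ¬¬(¬a2 ∧ (¬a2 ∨ a5)) ∧ a1
= a5 ∨ ¬¬¬a2 ∧ a1
= a5 ∨ ¬a2 ∧ a1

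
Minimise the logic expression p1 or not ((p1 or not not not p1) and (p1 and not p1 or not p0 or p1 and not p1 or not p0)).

p1 or not ((p1 or not not not p1) and (p1 and not p1 or not p0 or p1 and not p1 or not p0))
= p1 or not ((p1 or not p1) and (p1 and not p1 or not p0 or p1 and not p1 or not p0))
= p1 or not ((p1 or not p1) and (p1 and not p1 or not p0))
= p1 or not (p1 and not p1 or not p0)
= p1 or not not p0
= p1 or p0

p1 or p0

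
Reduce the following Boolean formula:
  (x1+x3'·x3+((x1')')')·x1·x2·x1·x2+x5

x1·x2+x5

(x1+x3'·x3+((x1')')')·x1·x2·x1·x2+x5
= (x1+x3'·x3+((x1')')')·x1·x2+x5   [idempotence]
= (x1+x3'·x3+x1')·x1·x2+x5   [double negation]
= (x1+x1')·x1·x2+x5   [complement / identity]
= x1·x2+x5   [complement / identity]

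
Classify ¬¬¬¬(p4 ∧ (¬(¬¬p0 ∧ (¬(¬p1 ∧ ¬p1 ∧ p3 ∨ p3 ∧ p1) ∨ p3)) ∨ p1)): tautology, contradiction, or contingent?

contingent

¬¬¬¬(p4 ∧ (¬(¬¬p0 ∧ (¬(¬p1 ∧ ¬p1 ∧ p3 ∨ p3 ∧ p1) ∨ p3)) ∨ p1))
= ¬¬¬¬(p4 ∧ (¬(¬¬p0 ∧ (¬(¬p1 ∧ p3 ∨ p3 ∧ p1) ∨ p3)) ∨ p1))   — idempotence
= ¬¬¬¬(p4 ∧ (¬(¬¬p0 ∧ (¬p3 ∨ p3)) ∨ p1))   — distribution
= ¬¬(p4 ∧ (¬(¬¬p0 ∧ (¬p3 ∨ p3)) ∨ p1))   — double negation
= ¬¬(p4 ∧ (¬¬¬p0 ∨ p1))   — complement / identity
= ¬¬(p4 ∧ (¬p0 ∨ p1))   — double negation
= p4 ∧ (¬p0 ∨ p1)   — double negation
This depends on p0, p1, p4, so it is not a constant.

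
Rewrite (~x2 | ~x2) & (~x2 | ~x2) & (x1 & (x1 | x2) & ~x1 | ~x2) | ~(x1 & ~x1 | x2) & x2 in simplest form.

(~x2 | ~x2) & (~x2 | ~x2) & (x1 & (x1 | x2) & ~x1 | ~x2) | ~(x1 & ~x1 | x2) & x2
= (~x2 | ~x2) & (x1 & (x1 | x2) & ~x1 | ~x2) | ~(x1 & ~x1 | x2) & x2
= (~x2 | ~x2) & (x1 & ~x1 | ~x2) | ~(x1 & ~x1 | x2) & x2
= ~x2 & (x1 & ~x1 | ~x2) | ~(x1 & ~x1 | x2) & x2
= ~x2 & (x1 & ~x1 | ~x2) | ~x2 & x2
= ~x2 & ~x2 | ~x2 & x2
= ~x2

~x2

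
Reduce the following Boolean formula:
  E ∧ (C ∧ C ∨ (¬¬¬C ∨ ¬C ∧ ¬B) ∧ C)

E ∧ (C ∧ C ∨ (¬¬¬C ∨ ¬C ∧ ¬B) ∧ C)
= E ∧ (C ∧ C ∨ (¬C ∨ ¬C ∧ ¬B) ∧ C)
= E ∧ (C ∨ (¬C ∨ ¬C ∧ ¬B) ∧ C)
= E ∧ (C ∨ ¬C ∧ C)
= E ∧ C

E ∧ C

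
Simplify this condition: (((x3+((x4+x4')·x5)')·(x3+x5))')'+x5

x3+x5

(((x3+((x4+x4')·x5)')·(x3+x5))')'+x5
= (((x3+x5')·(x3+x5))')'+x5   (complement / identity)
= (x3+x5')·(x3+x5)+x5   (double negation)
= x5'·x5+x3+x5   (distribution)
= x3+x5   (complement / identity)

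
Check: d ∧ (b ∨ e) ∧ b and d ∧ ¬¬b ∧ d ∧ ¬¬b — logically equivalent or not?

E1: d ∧ (b ∨ e) ∧ b
    = d ∧ b   (absorption)
E2: d ∧ ¬¬b ∧ d ∧ ¬¬b
    = d ∧ ¬¬b   (idempotence)
    = d ∧ b   (double negation)
Both reduce to d ∧ b, so they are equivalent.

Yes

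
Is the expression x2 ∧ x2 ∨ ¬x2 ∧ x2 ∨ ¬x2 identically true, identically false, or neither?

x2 ∧ x2 ∨ ¬x2 ∧ x2 ∨ ¬x2
= x2 ∧ x2 ∨ ¬x2   — complement / identity
= x2 ∨ ¬x2   — idempotence
= True   — complement

identically true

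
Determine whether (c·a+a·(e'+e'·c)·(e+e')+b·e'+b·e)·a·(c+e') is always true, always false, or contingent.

(c·a+a·(e'+e'·c)·(e+e')+b·e'+b·e)·a·(c+e')
= (c·a+a·(e'+e'·c)+b·e'+b·e)·a·(c+e')   [complement / identity]
= (c·a+a·(e'+e'·c)+b)·a·(c+e')   [distribution]
= (a·(c+e'+e'·c)+b)·a·(c+e')   [distribution]
= (a·(c+e')+b)·a·(c+e')   [absorption]
= a·(c+e')   [absorption]
This depends on a, c, e, so it is not a constant.

contingent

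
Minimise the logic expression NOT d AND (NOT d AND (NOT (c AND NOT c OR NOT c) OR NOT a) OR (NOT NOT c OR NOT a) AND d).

NOT d AND (NOT d AND (NOT (c AND NOT c OR NOT c) OR NOT a) OR (NOT NOT c OR NOT a) AND d)
= NOT d AND (NOT d AND (NOT NOT c OR NOT a) OR (NOT NOT c OR NOT a) AND d)   [complement / identity]
= NOT d AND (NOT NOT c OR NOT a)   [distribution]
= NOT d AND (c OR NOT a)   [double negation]

NOT d AND (c OR NOT a)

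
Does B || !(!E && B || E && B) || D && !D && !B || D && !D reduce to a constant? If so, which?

B || !(!E && B || E && B) || D && !D && !B || D && !D
= B || !(!E && B || E && B) || D && !D   (absorption)
= B || !(!E && B || E && B)   (complement / identity)
= B || !B   (distribution)
= true   (complement)

yes, True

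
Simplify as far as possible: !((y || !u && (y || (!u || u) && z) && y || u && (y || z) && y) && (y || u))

!((y || !u && (y || (!u || u) && z) && y || u && (y || z) && y) && (y || u))
= !(y || (!u && (y || (!u || u) && z) && y || u && (y || z) && y) && u)   [distribution]
= !(y || (!u && (y || z) && y || u && (y || z) && y) && u)   [complement / identity]
= !(y || (y || z) && y && u)   [distribution]
= !(y || y && u)   [absorption]
= !y   [absorption]

!y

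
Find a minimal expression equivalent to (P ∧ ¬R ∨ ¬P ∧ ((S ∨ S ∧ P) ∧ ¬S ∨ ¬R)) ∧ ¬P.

¬R ∧ ¬P

(P ∧ ¬R ∨ ¬P ∧ ((S ∨ S ∧ P) ∧ ¬S ∨ ¬R)) ∧ ¬P
= (P ∧ ¬R ∨ ¬P ∧ (S ∧ ¬S ∨ ¬R)) ∧ ¬P
= (P ∧ ¬R ∨ ¬P ∧ ¬R) ∧ ¬P
= ¬R ∧ ¬P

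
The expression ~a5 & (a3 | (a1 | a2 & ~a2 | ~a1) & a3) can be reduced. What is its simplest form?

~a5 & (a3 | (a1 | a2 & ~a2 | ~a1) & a3)
= ~a5 & (a3 | (a1 | ~a1) & a3)
= ~a5 & (a3 | a3)
= ~a5 & a3

~a5 & a3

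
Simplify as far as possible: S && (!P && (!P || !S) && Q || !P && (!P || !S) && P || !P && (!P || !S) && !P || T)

S && (!P || T)

S && (!P && (!P || !S) && Q || !P && (!P || !S) && P || !P && (!P || !S) && !P || T)
= S && (!P && (!P || !S) && Q || !P && (!P || !S) || T)   (distribution)
= S && (!P && (!P || !S) || T)   (absorption)
= S && (!P || T)   (absorption)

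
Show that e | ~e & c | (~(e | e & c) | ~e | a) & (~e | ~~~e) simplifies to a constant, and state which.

1

e | ~e & c | (~(e | e & c) | ~e | a) & (~e | ~~~e)
= e | ~e & c | (~(e | e & c) | ~e | a) & (~e | ~e)   [double negation]
= e | ~e & c | (~e | ~e | a) & (~e | ~e)   [absorption]
= e | ~e & c | ~e | ~e   [absorption]
= e | ~e & c | ~e   [idempotence]
= e | ~e   [absorption]
= 1   [complement]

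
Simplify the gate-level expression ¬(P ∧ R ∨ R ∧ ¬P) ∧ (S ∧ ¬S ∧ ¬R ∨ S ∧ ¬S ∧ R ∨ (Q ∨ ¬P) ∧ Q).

¬R ∧ Q

¬(P ∧ R ∨ R ∧ ¬P) ∧ (S ∧ ¬S ∧ ¬R ∨ S ∧ ¬S ∧ R ∨ (Q ∨ ¬P) ∧ Q)
= ¬(P ∧ R ∨ R ∧ ¬P) ∧ (S ∧ ¬S ∨ (Q ∨ ¬P) ∧ Q)
= ¬R ∧ (S ∧ ¬S ∨ (Q ∨ ¬P) ∧ Q)
= ¬R ∧ (Q ∨ ¬P) ∧ Q
= ¬R ∧ Q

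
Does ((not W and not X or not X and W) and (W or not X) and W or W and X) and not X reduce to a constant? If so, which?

((not W and not X or not X and W) and (W or not X) and W or W and X) and not X
= (not X and (W or not X) and W or W and X) and not X   [distribution]
= (not X and W or W and X) and not X   [absorption]
= W and not X   [distribution]
This depends on W, X, so it is not a constant.

no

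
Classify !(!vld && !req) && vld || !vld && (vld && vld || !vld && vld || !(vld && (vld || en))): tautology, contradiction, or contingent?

tautology

!(!vld && !req) && vld || !vld && (vld && vld || !vld && vld || !(vld && (vld || en)))
= (vld || req) && vld || !vld && (vld && vld || !vld && vld || !(vld && (vld || en)))   — De Morgan
= (vld || req) && vld || !vld && (vld || !(vld && (vld || en)))   — distribution
= (vld || req) && vld || !vld && (vld || !vld)   — absorption
= (vld || req) && vld || !vld   — complement / identity
= vld || !vld   — absorption
= true   — complement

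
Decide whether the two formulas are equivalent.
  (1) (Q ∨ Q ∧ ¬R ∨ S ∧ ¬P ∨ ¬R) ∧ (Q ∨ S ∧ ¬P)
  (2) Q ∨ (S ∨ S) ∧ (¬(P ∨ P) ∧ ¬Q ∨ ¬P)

Yes

E1: (Q ∨ Q ∧ ¬R ∨ S ∧ ¬P ∨ ¬R) ∧ (Q ∨ S ∧ ¬P)
    = (Q ∨ S ∧ ¬P ∨ ¬R) ∧ (Q ∨ S ∧ ¬P)   — absorption
    = Q ∨ S ∧ ¬P   — absorption
E2: Q ∨ (S ∨ S) ∧ (¬(P ∨ P) ∧ ¬Q ∨ ¬P)
    = Q ∨ (S ∨ S) ∧ (¬P ∧ ¬Q ∨ ¬P)   — idempotence
    = Q ∨ S ∧ (¬P ∧ ¬Q ∨ ¬P)   — idempotence
    = Q ∨ S ∧ ¬P   — absorption
Both reduce to Q ∨ S ∧ ¬P, so they are equivalent.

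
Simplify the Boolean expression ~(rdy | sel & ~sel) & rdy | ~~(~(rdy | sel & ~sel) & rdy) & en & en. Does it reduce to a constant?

0

~(rdy | sel & ~sel) & rdy | ~~(~(rdy | sel & ~sel) & rdy) & en & en
= ~(rdy | sel & ~sel) & rdy | ~~(~(rdy | sel & ~sel) & rdy) & en   — idempotence
= ~(rdy | sel & ~sel) & rdy | ~(rdy | sel & ~sel) & rdy & en   — double negation
= ~(rdy | sel & ~sel) & rdy   — absorption
= ~rdy & rdy   — complement / identity
= 0   — complement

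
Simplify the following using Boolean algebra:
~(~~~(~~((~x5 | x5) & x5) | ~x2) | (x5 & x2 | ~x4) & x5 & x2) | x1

~x2 | x1

~(~~~(~~((~x5 | x5) & x5) | ~x2) | (x5 & x2 | ~x4) & x5 & x2) | x1
= ~(~~~(~~((~x5 | x5) & x5) | ~x2) | x5 & x2) | x1   (absorption)
= ~(~~~(~~x5 | ~x2) | x5 & x2) | x1   (complement / identity)
= ~(~(~~x5 | ~x2) | x5 & x2) | x1   (double negation)
= ~(~x5 & x2 | x5 & x2) | x1   (De Morgan)
= ~x2 | x1   (distribution)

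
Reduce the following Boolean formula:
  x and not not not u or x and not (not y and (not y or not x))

x and not not not u or x and not (not y and (not y or not x))
= x and not u or x and not (not y and (not y or not x))   (double negation)
= (not u or not (not y and (not y or not x))) and x   (distribution)
= (not u or not not y) and x   (absorption)
= (not u or y) and x   (double negation)

(not u or y) and x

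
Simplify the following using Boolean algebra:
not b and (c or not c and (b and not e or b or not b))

not b

not b and (c or not c and (b and not e or b or not b))
= not b and (c or not c and (b or not b))   — absorption
= not b and (c or not c)   — complement / identity
= not b   — complement / identity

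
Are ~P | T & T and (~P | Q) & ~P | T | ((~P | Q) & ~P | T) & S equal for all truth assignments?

Yes

E1: ~P | T & T
    = ~P | T   (idempotence)
E2: (~P | Q) & ~P | T | ((~P | Q) & ~P | T) & S
    = (~P | Q) & ~P | T   (absorption)
    = ~P | T   (absorption)
Both reduce to ~P | T, so they are equivalent.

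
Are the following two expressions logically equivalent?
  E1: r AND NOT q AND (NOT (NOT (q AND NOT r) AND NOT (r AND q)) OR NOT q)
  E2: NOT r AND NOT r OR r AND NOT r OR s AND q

E1: r AND NOT q AND (NOT (NOT (q AND NOT r) AND NOT (r AND q)) OR NOT q)
    = r AND NOT q AND (q AND NOT r OR r AND q OR NOT q)
    = r AND NOT q AND (q OR NOT q)
    = r AND NOT q
E2: NOT r AND NOT r OR r AND NOT r OR s AND q
    = NOT r OR s AND q
These differ: at q=0, r=0, s=1, E1 = 0 but E2 = 1.

No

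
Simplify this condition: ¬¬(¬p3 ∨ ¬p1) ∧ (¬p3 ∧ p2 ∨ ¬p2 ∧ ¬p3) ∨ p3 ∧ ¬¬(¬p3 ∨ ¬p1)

¬¬(¬p3 ∨ ¬p1) ∧ (¬p3 ∧ p2 ∨ ¬p2 ∧ ¬p3) ∨ p3 ∧ ¬¬(¬p3 ∨ ¬p1)
= ¬¬(¬p3 ∨ ¬p1) ∧ ¬p3 ∨ p3 ∧ ¬¬(¬p3 ∨ ¬p1)   [distribution]
= ¬¬(¬p3 ∨ ¬p1)   [distribution]
= ¬p3 ∨ ¬p1   [double negation]

¬p3 ∨ ¬p1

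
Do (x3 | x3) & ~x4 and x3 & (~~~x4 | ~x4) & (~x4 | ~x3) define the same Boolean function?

E1: (x3 | x3) & ~x4
    = x3 & ~x4   — idempotence
E2: x3 & (~~~x4 | ~x4) & (~x4 | ~x3)
    = x3 & (~x4 | ~x4) & (~x4 | ~x3)   — double negation
    = x3 & (~x4 & ~x3 | ~x4)   — distribution
    = x3 & ~x4   — absorption
Both reduce to x3 & ~x4, so they are equivalent.

Yes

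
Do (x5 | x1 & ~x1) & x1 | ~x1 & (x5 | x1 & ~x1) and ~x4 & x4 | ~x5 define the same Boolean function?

E1: (x5 | x1 & ~x1) & x1 | ~x1 & (x5 | x1 & ~x1)
    = x5 | x1 & ~x1
    = x5
E2: ~x4 & x4 | ~x5
    = ~x5
These differ: at x1=0, x4=0, x5=0, E1 = 0 but E2 = 1.

No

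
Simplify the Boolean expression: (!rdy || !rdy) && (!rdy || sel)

(!rdy || !rdy) && (!rdy || sel)
= !rdy && sel || !rdy   [distribution]
= !rdy   [absorption]

!rdy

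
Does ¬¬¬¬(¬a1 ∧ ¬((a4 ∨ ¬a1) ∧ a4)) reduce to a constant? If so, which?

no

¬¬¬¬(¬a1 ∧ ¬((a4 ∨ ¬a1) ∧ a4))
= ¬¬(¬a1 ∧ ¬((a4 ∨ ¬a1) ∧ a4))   [double negation]
= ¬¬(¬a1 ∧ ¬a4)   [absorption]
= ¬a1 ∧ ¬a4   [double negation]
This depends on a1, a4, so it is not a constant.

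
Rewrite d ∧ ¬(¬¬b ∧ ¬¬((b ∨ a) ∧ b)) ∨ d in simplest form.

d ∧ ¬(¬¬b ∧ ¬¬((b ∨ a) ∧ b)) ∨ d
= d ∧ (¬b ∨ ¬((b ∨ a) ∧ b)) ∨ d   — De Morgan
= d ∧ (¬b ∨ ¬b) ∨ d   — absorption
= d ∧ ¬b ∨ d   — idempotence
= d   — absorption

d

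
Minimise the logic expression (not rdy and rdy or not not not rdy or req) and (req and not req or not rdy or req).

not rdy or req

(not rdy and rdy or not not not rdy or req) and (req and not req or not rdy or req)
= (not rdy and rdy or not rdy or req) and (req and not req or not rdy or req)   [double negation]
= (not rdy or req) and (req and not req or not rdy or req)   [complement / identity]
= (not rdy or req) and (not rdy or req)   [complement / identity]
= not rdy or req   [idempotence]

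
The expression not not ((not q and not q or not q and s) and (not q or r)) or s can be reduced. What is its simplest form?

not q or s

not not ((not q and not q or not q and s) and (not q or r)) or s
= not not ((not q or s) and not q and (not q or r)) or s
= not not (not q and (not q or r)) or s
= not not not q or s
= not q or s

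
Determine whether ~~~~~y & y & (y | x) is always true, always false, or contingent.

always false

~~~~~y & y & (y | x)
= ~~~y & y & (y | x)   [double negation]
= ~~~y & y   [absorption]
= ~y & y   [double negation]
= 0   [complement]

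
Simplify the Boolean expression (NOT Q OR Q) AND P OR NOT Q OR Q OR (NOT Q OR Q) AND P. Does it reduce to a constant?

(NOT Q OR Q) AND P OR NOT Q OR Q OR (NOT Q OR Q) AND P
= (NOT Q OR Q) AND P OR NOT Q OR Q   [absorption]
= NOT Q OR Q   [absorption]
= TRUE   [complement]

TRUE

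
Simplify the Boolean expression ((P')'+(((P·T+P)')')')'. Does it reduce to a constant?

((P')'+(((P·T+P)')')')'
= ((P')'+(P·T+P)')'   — double negation
= ((P')'+P')'   — absorption
= P'·P   — De Morgan
= 0   — complement

0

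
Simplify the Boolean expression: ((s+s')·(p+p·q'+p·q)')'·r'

p·r'

((s+s')·(p+p·q'+p·q)')'·r'
= ((s+s')·(p+p)')'·r'   — distribution
= ((p+p)')'·r'   — complement / identity
= (p')'·r'   — idempotence
= p·r'   — double negation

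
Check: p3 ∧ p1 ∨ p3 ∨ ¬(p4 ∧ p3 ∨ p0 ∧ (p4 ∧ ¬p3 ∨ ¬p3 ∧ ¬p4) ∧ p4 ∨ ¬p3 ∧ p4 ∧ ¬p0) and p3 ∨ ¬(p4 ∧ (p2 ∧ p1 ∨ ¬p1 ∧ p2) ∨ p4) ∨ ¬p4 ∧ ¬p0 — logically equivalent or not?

E1: p3 ∧ p1 ∨ p3 ∨ ¬(p4 ∧ p3 ∨ p0 ∧ (p4 ∧ ¬p3 ∨ ¬p3 ∧ ¬p4) ∧ p4 ∨ ¬p3 ∧ p4 ∧ ¬p0)
    = p3 ∧ p1 ∨ p3 ∨ ¬(p4 ∧ p3 ∨ p0 ∧ ¬p3 ∧ p4 ∨ ¬p3 ∧ p4 ∧ ¬p0)
    = p3 ∨ ¬(p4 ∧ p3 ∨ p0 ∧ ¬p3 ∧ p4 ∨ ¬p3 ∧ p4 ∧ ¬p0)
    = p3 ∨ ¬(p4 ∧ p3 ∨ ¬p3 ∧ p4)
    = p3 ∨ ¬p4
E2: p3 ∨ ¬(p4 ∧ (p2 ∧ p1 ∨ ¬p1 ∧ p2) ∨ p4) ∨ ¬p4 ∧ ¬p0
    = p3 ∨ ¬(p4 ∧ p2 ∨ p4) ∨ ¬p4 ∧ ¬p0
    = p3 ∨ ¬p4 ∨ ¬p4 ∧ ¬p0
    = p3 ∨ ¬p4
Both reduce to p3 ∨ ¬p4, so they are equivalent.

Yes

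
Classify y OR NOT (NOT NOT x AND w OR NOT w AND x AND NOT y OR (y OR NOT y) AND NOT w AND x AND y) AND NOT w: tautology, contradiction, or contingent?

contingent

y OR NOT (NOT NOT x AND w OR NOT w AND x AND NOT y OR (y OR NOT y) AND NOT w AND x AND y) AND NOT w
= y OR NOT (x AND w OR NOT w AND x AND NOT y OR (y OR NOT y) AND NOT w AND x AND y) AND NOT w   [double negation]
= y OR NOT (x AND w OR NOT w AND x AND NOT y OR NOT w AND x AND y) AND NOT w   [complement / identity]
= y OR NOT (x AND w OR NOT w AND x) AND NOT w   [distribution]
= y OR NOT x AND NOT w   [distribution]
This depends on w, x, y, so it is not a constant.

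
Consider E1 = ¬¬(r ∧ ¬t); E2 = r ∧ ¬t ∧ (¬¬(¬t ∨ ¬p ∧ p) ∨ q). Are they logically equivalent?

Yes

E1: ¬¬(r ∧ ¬t)
    = r ∧ ¬t
E2: r ∧ ¬t ∧ (¬¬(¬t ∨ ¬p ∧ p) ∨ q)
    = r ∧ ¬t ∧ (¬¬¬t ∨ q)
    = r ∧ ¬t ∧ (¬t ∨ q)
    = r ∧ ¬t
Both reduce to r ∧ ¬t, so they are equivalent.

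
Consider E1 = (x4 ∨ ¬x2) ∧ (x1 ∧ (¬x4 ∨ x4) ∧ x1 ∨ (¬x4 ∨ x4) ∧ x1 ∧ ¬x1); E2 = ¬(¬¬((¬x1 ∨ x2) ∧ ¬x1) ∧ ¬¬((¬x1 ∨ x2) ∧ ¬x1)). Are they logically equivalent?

E1: (x4 ∨ ¬x2) ∧ (x1 ∧ (¬x4 ∨ x4) ∧ x1 ∨ (¬x4 ∨ x4) ∧ x1 ∧ ¬x1)
    = (x4 ∨ ¬x2) ∧ (¬x4 ∨ x4) ∧ x1
    = (x4 ∨ ¬x2) ∧ x1
E2: ¬(¬¬((¬x1 ∨ x2) ∧ ¬x1) ∧ ¬¬((¬x1 ∨ x2) ∧ ¬x1))
    = ¬¬¬((¬x1 ∨ x2) ∧ ¬x1)
    = ¬¬¬¬x1
    = ¬¬x1
    = x1
These differ: at x1=1, x2=1, x4=0, E1 = 0 but E2 = 1.

No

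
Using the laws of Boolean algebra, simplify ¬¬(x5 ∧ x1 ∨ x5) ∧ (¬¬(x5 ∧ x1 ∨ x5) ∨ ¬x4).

¬¬(x5 ∧ x1 ∨ x5) ∧ (¬¬(x5 ∧ x1 ∨ x5) ∨ ¬x4)
= ¬¬(x5 ∧ x1 ∨ x5)   — absorption
= ¬¬x5   — absorption
= x5   — double negation

x5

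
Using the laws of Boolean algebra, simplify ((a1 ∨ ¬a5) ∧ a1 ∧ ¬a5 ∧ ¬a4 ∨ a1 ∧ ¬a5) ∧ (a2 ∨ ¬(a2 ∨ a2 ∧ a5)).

a1 ∧ ¬a5

((a1 ∨ ¬a5) ∧ a1 ∧ ¬a5 ∧ ¬a4 ∨ a1 ∧ ¬a5) ∧ (a2 ∨ ¬(a2 ∨ a2 ∧ a5))
= ((a1 ∨ ¬a5) ∧ a1 ∧ ¬a5 ∧ ¬a4 ∨ a1 ∧ ¬a5) ∧ (a2 ∨ ¬a2)   (absorption)
= (a1 ∧ ¬a5 ∧ ¬a4 ∨ a1 ∧ ¬a5) ∧ (a2 ∨ ¬a2)   (absorption)
= a1 ∧ ¬a5 ∧ (a2 ∨ ¬a2)   (absorption)
= a1 ∧ ¬a5   (complement / identity)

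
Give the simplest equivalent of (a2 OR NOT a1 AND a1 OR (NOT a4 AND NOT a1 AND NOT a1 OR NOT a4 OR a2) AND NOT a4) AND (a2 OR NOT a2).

a2 OR NOT a4

(a2 OR NOT a1 AND a1 OR (NOT a4 AND NOT a1 AND NOT a1 OR NOT a4 OR a2) AND NOT a4) AND (a2 OR NOT a2)
= (a2 OR (NOT a4 AND NOT a1 AND NOT a1 OR NOT a4 OR a2) AND NOT a4) AND (a2 OR NOT a2)   — complement / identity
= a2 OR (NOT a4 AND NOT a1 AND NOT a1 OR NOT a4 OR a2) AND NOT a4   — complement / identity
= a2 OR (NOT a4 AND NOT a1 OR NOT a4 OR a2) AND NOT a4   — idempotence
= a2 OR (NOT a4 OR a2) AND NOT a4   — absorption
= a2 OR NOT a4   — absorption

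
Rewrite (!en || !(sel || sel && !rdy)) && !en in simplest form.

(!en || !(sel || sel && !rdy)) && !en
= (!en || !sel) && !en   — absorption
= !en   — absorption

!en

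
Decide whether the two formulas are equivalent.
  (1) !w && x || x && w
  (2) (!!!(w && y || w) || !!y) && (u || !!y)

E1: !w && x || x && w
    = x   [distribution]
E2: (!!!(w && y || w) || !!y) && (u || !!y)
    = !!!(w && y || w) && u || !!y   [distribution]
    = !!!(w && y || w) && u || y   [double negation]
    = !!!w && u || y   [absorption]
    = !w && u || y   [double negation]
These differ: at u=0, w=1, x=0, y=1, E1 = 0 but E2 = 1.

No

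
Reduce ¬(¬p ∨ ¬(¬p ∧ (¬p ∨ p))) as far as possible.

¬(¬p ∨ ¬(¬p ∧ (¬p ∨ p)))
= ¬(¬p ∨ ¬¬p)   — complement / identity
= p ∧ ¬p   — De Morgan
= False   — complement

False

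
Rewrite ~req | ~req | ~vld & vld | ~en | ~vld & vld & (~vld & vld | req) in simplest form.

~req | ~en

~req | ~req | ~vld & vld | ~en | ~vld & vld & (~vld & vld | req)
= ~req | ~req | ~vld & vld | ~en | ~vld & vld
= ~req | ~req | ~en | ~vld & vld
= ~req | ~en | ~vld & vld
= ~req | ~en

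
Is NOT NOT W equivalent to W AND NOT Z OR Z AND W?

Yes

E1: NOT NOT W
    = W   — double negation
E2: W AND NOT Z OR Z AND W
    = (NOT Z OR Z) AND W   — distribution
    = W   — complement / identity
Both reduce to W, so they are equivalent.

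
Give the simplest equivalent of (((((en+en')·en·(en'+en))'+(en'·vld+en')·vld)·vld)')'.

en'·vld

(((((en+en')·en·(en'+en))'+(en'·vld+en')·vld)·vld)')'
= (((((en+en')·en·(en'+en))'+en'·vld)·vld)')'
= ((((en·(en'+en))'+en'·vld)·vld)')'
= (((en'+en'·vld)·vld)')'
= (en'+en'·vld)·vld
= en'·vld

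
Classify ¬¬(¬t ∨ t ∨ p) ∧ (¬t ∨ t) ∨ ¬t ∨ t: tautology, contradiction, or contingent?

¬¬(¬t ∨ t ∨ p) ∧ (¬t ∨ t) ∨ ¬t ∨ t
= (¬t ∨ t ∨ p) ∧ (¬t ∨ t) ∨ ¬t ∨ t
= ¬t ∨ t ∨ ¬t ∨ t
= ¬t ∨ t
= True

tautology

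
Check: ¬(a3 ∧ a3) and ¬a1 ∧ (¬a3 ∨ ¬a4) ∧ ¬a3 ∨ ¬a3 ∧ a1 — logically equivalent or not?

Yes

E1: ¬(a3 ∧ a3)
    = ¬a3   — idempotence
E2: ¬a1 ∧ (¬a3 ∨ ¬a4) ∧ ¬a3 ∨ ¬a3 ∧ a1
    = ¬a1 ∧ ¬a3 ∨ ¬a3 ∧ a1   — absorption
    = ¬a3   — distribution
Both reduce to ¬a3, so they are equivalent.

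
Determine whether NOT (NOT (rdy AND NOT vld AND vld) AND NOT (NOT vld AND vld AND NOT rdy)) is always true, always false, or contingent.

always false

NOT (NOT (rdy AND NOT vld AND vld) AND NOT (NOT vld AND vld AND NOT rdy))
= rdy AND NOT vld AND vld OR NOT vld AND vld AND NOT rdy   — De Morgan
= NOT vld AND vld   — distribution
= FALSE   — complement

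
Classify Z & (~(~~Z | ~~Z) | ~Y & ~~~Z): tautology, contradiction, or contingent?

contradiction

Z & (~(~~Z | ~~Z) | ~Y & ~~~Z)
= Z & (~(~~Z | ~~Z) | ~Y & ~Z)
= Z & (~Z & ~Z | ~Y & ~Z)
= Z & ~Z & (~Z | ~Y)
= Z & ~Z
= 0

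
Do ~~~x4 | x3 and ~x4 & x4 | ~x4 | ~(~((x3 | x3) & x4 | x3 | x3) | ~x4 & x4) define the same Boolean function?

E1: ~~~x4 | x3
    = ~x4 | x3   (double negation)
E2: ~x4 & x4 | ~x4 | ~(~((x3 | x3) & x4 | x3 | x3) | ~x4 & x4)
    = ~x4 | ~(~((x3 | x3) & x4 | x3 | x3) | ~x4 & x4)   (complement / identity)
    = ~x4 | ~(~(x3 | x3) | ~x4 & x4)   (absorption)
    = ~x4 | ~~(x3 | x3)   (complement / identity)
    = ~x4 | x3 | x3   (double negation)
    = ~x4 | x3   (idempotence)
Both reduce to ~x4 | x3, so they are equivalent.

Yes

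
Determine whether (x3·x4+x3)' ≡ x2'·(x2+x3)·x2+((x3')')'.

Yes

E1: (x3·x4+x3)'
    = x3'   (absorption)
E2: x2'·(x2+x3)·x2+((x3')')'
    = x2'·(x2+x3)·x2+x3'   (double negation)
    = x2'·x2+x3'   (absorption)
    = x3'   (complement / identity)
Both reduce to x3', so they are equivalent.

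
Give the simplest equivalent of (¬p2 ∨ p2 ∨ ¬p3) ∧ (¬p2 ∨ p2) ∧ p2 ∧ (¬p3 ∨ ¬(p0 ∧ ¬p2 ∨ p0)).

p2 ∧ (¬p3 ∨ ¬p0)

(¬p2 ∨ p2 ∨ ¬p3) ∧ (¬p2 ∨ p2) ∧ p2 ∧ (¬p3 ∨ ¬(p0 ∧ ¬p2 ∨ p0))
= (¬p2 ∨ p2 ∨ ¬p3) ∧ (¬p2 ∨ p2) ∧ p2 ∧ (¬p3 ∨ ¬p0)   (absorption)
= (¬p2 ∨ p2) ∧ p2 ∧ (¬p3 ∨ ¬p0)   (absorption)
= p2 ∧ (¬p3 ∨ ¬p0)   (complement / identity)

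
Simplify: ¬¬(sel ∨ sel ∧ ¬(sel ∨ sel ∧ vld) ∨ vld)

sel ∨ vld

¬¬(sel ∨ sel ∧ ¬(sel ∨ sel ∧ vld) ∨ vld)
= ¬¬(sel ∨ sel ∧ ¬sel ∨ vld)   (absorption)
= ¬¬(sel ∨ vld)   (complement / identity)
= sel ∨ vld   (double negation)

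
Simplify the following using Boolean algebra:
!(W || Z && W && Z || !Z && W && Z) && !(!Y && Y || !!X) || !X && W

!(W || Z && W && Z || !Z && W && Z) && !(!Y && Y || !!X) || !X && W
= !(W || W && Z) && !(!Y && Y || !!X) || !X && W   [distribution]
= !W && !(!Y && Y || !!X) || !X && W   [absorption]
= !W && !!!X || !X && W   [complement / identity]
= !W && !X || !X && W   [double negation]
= !X   [distribution]

!X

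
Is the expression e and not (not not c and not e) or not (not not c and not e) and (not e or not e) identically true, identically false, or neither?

neither

e and not (not not c and not e) or not (not not c and not e) and (not e or not e)
= e and not (not not c and not e) or not (not not c and not e) and not e   [idempotence]
= not (not not c and not e)   [distribution]
= not c or e   [De Morgan]
This depends on c, e, so it is not a constant.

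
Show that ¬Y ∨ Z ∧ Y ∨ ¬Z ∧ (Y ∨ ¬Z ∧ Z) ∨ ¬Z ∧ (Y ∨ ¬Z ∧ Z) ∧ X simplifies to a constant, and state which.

¬Y ∨ Z ∧ Y ∨ ¬Z ∧ (Y ∨ ¬Z ∧ Z) ∨ ¬Z ∧ (Y ∨ ¬Z ∧ Z) ∧ X
= ¬Y ∨ Z ∧ Y ∨ ¬Z ∧ (Y ∨ ¬Z ∧ Z)   [absorption]
= ¬Y ∨ Z ∧ Y ∨ ¬Z ∧ Y   [complement / identity]
= ¬Y ∨ Y   [distribution]
= True   [complement]

True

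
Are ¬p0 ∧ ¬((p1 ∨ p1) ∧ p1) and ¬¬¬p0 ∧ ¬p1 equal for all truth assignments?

E1: ¬p0 ∧ ¬((p1 ∨ p1) ∧ p1)
    = ¬p0 ∧ ¬(p1 ∧ p1)
    = ¬p0 ∧ ¬p1
E2: ¬¬¬p0 ∧ ¬p1
    = ¬p0 ∧ ¬p1
Both reduce to ¬p0 ∧ ¬p1, so they are equivalent.

Yes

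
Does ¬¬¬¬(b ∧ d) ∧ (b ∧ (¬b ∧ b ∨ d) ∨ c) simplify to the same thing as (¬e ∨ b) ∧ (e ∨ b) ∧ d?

Yes

E1: ¬¬¬¬(b ∧ d) ∧ (b ∧ (¬b ∧ b ∨ d) ∨ c)
    = ¬¬(b ∧ d) ∧ (b ∧ (¬b ∧ b ∨ d) ∨ c)   — double negation
    = ¬¬(b ∧ d) ∧ (b ∧ d ∨ c)   — complement / identity
    = b ∧ d ∧ (b ∧ d ∨ c)   — double negation
    = b ∧ d   — absorption
E2: (¬e ∨ b) ∧ (e ∨ b) ∧ d
    = (b ∨ ¬e ∧ e) ∧ d   — distribution
    = b ∧ d   — complement / identity
Both reduce to b ∧ d, so they are equivalent.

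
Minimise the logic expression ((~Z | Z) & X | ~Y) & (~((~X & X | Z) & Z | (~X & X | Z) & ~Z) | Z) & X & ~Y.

((~Z | Z) & X | ~Y) & (~((~X & X | Z) & Z | (~X & X | Z) & ~Z) | Z) & X & ~Y
= ((~Z | Z) & X | ~Y) & (~(~X & X | Z) | Z) & X & ~Y
= ((~Z | Z) & X | ~Y) & (~Z | Z) & X & ~Y
= (~Z | Z) & X & ~Y
= X & ~Y

X & ~Y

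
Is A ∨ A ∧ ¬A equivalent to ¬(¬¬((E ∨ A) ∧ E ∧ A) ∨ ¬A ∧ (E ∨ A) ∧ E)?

E1: A ∨ A ∧ ¬A
    = A   — complement / identity
E2: ¬(¬¬((E ∨ A) ∧ E ∧ A) ∨ ¬A ∧ (E ∨ A) ∧ E)
    = ¬((E ∨ A) ∧ E ∧ A ∨ ¬A ∧ (E ∨ A) ∧ E)   — double negation
    = ¬((E ∨ A) ∧ E)   — distribution
    = ¬E   — absorption
These differ: at A=0, E=0, E1 = 0 but E2 = 1.

No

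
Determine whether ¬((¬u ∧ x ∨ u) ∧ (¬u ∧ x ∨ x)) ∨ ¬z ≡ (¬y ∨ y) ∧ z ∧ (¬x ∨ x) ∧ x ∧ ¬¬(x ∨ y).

E1: ¬((¬u ∧ x ∨ u) ∧ (¬u ∧ x ∨ x)) ∨ ¬z
    = ¬(u ∧ x ∨ ¬u ∧ x) ∨ ¬z   — distribution
    = ¬x ∨ ¬z   — distribution
E2: (¬y ∨ y) ∧ z ∧ (¬x ∨ x) ∧ x ∧ ¬¬(x ∨ y)
    = (¬y ∨ y) ∧ z ∧ (¬x ∨ x) ∧ x ∧ (x ∨ y)   — double negation
    = z ∧ (¬x ∨ x) ∧ x ∧ (x ∨ y)   — complement / identity
    = z ∧ x ∧ (x ∨ y)   — complement / identity
    = z ∧ x   — absorption
These differ: at u=0, x=0, y=0, z=0, E1 = 1 but E2 = 0.

No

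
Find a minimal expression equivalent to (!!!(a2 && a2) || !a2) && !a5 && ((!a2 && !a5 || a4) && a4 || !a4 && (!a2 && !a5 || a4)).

!a2 && !a5

(!!!(a2 && a2) || !a2) && !a5 && ((!a2 && !a5 || a4) && a4 || !a4 && (!a2 && !a5 || a4))
= (!(a2 && a2) || !a2) && !a5 && ((!a2 && !a5 || a4) && a4 || !a4 && (!a2 && !a5 || a4))
= (!a2 || !a2) && !a5 && ((!a2 && !a5 || a4) && a4 || !a4 && (!a2 && !a5 || a4))
= !a2 && !a5 && ((!a2 && !a5 || a4) && a4 || !a4 && (!a2 && !a5 || a4))
= !a2 && !a5 && (!a2 && !a5 || a4)
= !a2 && !a5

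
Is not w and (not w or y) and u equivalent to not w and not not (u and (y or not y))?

Yes

E1: not w and (not w or y) and u
    = not w and u   — absorption
E2: not w and not not (u and (y or not y))
    = not w and not not u   — complement / identity
    = not w and u   — double negation
Both reduce to not w and u, so they are equivalent.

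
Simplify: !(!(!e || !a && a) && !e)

true

!(!(!e || !a && a) && !e)
= !(!!e && !e)
= !e || e
= true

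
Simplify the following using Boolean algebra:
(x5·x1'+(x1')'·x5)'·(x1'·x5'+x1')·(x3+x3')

(x5·x1'+(x1')'·x5)'·(x1'·x5'+x1')·(x3+x3')
= (x5·x1'+x1·x5)'·(x1'·x5'+x1')·(x3+x3')   (double negation)
= x5'·(x1'·x5'+x1')·(x3+x3')   (distribution)
= x5'·x1'·(x3+x3')   (absorption)
= x5'·x1'   (complement / identity)

x5'·x1'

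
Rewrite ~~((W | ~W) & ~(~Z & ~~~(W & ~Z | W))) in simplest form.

~~((W | ~W) & ~(~Z & ~~~(W & ~Z | W)))
= ~~((W | ~W) & ~(~Z & ~~~W))
= ~~((W | ~W) & ~(~Z & ~W))
= ~~~(~Z & ~W)
= ~(~Z & ~W)
= Z | W

Z | W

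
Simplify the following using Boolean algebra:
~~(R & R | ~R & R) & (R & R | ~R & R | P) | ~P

R | ~P

~~(R & R | ~R & R) & (R & R | ~R & R | P) | ~P
= (R & R | ~R & R) & (R & R | ~R & R | P) | ~P   (double negation)
= R & R | ~R & R | ~P   (absorption)
= R | ~P   (distribution)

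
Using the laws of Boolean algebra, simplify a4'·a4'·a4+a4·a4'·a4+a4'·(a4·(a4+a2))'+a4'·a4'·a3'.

a4'

a4'·a4'·a4+a4·a4'·a4+a4'·(a4·(a4+a2))'+a4'·a4'·a3'
= a4'·a4+a4'·(a4·(a4+a2))'+a4'·a4'·a3'   — distribution
= a4'·a4+a4'·a4'+a4'·a4'·a3'   — absorption
= a4'·a4+a4'·a4'   — absorption
= a4'   — distribution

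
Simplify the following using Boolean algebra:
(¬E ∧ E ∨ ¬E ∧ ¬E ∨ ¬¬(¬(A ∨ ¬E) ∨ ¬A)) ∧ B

(¬E ∧ E ∨ ¬E ∧ ¬E ∨ ¬¬(¬(A ∨ ¬E) ∨ ¬A)) ∧ B
= (¬E ∧ E ∨ ¬E ∧ ¬E ∨ ¬((A ∨ ¬E) ∧ A)) ∧ B   [De Morgan]
= (¬E ∨ ¬((A ∨ ¬E) ∧ A)) ∧ B   [distribution]
= (¬E ∨ ¬A) ∧ B   [absorption]

(¬E ∨ ¬A) ∧ B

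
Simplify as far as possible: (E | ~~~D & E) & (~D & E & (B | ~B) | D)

E

(E | ~~~D & E) & (~D & E & (B | ~B) | D)
= (E | ~D & E) & (~D & E & (B | ~B) | D)   — double negation
= (E | ~D & E) & (~D & E | D)   — complement / identity
= E & D | ~D & E   — distribution
= E   — distribution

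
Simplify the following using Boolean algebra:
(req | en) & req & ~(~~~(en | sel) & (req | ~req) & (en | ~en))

(req | en) & req & ~(~~~(en | sel) & (req | ~req) & (en | ~en))
= (req | en) & req & ~(~~~(en | sel) & (req | ~req))   (complement / identity)
= (req | en) & req & ~~~~(en | sel)   (complement / identity)
= req & ~~~~(en | sel)   (absorption)
= req & ~~(en | sel)   (double negation)
= req & (en | sel)   (double negation)

req & (en | sel)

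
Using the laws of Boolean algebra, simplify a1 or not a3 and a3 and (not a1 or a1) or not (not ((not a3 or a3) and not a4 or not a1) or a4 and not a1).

a1 or not a4

a1 or not a3 and a3 and (not a1 or a1) or not (not ((not a3 or a3) and not a4 or not a1) or a4 and not a1)
= a1 or not a3 and a3 and (not a1 or a1) or not (not (not a4 or not a1) or a4 and not a1)   (complement / identity)
= a1 or not a3 and a3 and (not a1 or a1) or not (a4 and a1 or a4 and not a1)   (De Morgan)
= a1 or not a3 and a3 and (not a1 or a1) or not a4   (distribution)
= a1 or not a3 and a3 or not a4   (complement / identity)
= a1 or not a4   (complement / identity)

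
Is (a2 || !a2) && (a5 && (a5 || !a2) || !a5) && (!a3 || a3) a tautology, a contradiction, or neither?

tautology

(a2 || !a2) && (a5 && (a5 || !a2) || !a5) && (!a3 || a3)
= (a5 && (a5 || !a2) || !a5) && (!a3 || a3)   [complement / identity]
= (a5 || !a5) && (!a3 || a3)   [absorption]
= !a3 || a3   [complement / identity]
= true   [complement]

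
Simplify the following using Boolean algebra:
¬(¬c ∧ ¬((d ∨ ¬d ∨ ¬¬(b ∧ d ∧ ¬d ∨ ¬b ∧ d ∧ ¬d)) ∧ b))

c ∨ b

¬(¬c ∧ ¬((d ∨ ¬d ∨ ¬¬(b ∧ d ∧ ¬d ∨ ¬b ∧ d ∧ ¬d)) ∧ b))
= ¬(¬c ∧ ¬((d ∨ ¬d ∨ ¬¬(d ∧ ¬d ∧ (b ∨ ¬b))) ∧ b))
= ¬(¬c ∧ ¬((d ∨ ¬d ∨ ¬¬(d ∧ ¬d)) ∧ b))
= ¬(¬c ∧ ¬((d ∨ ¬d ∨ d ∧ ¬d) ∧ b))
= ¬(¬c ∧ ¬((d ∨ ¬d) ∧ b))
= c ∨ (d ∨ ¬d) ∧ b
= c ∨ b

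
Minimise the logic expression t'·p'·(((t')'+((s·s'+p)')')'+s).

t'·p'

t'·p'·(((t')'+((s·s'+p)')')'+s)
= t'·p'·(t'·(s·s'+p)'+s)
= t'·p'·(t'·p'+s)
= t'·p'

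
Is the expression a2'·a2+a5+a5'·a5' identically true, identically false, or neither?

a2'·a2+a5+a5'·a5'
= a5+a5'·a5'   (complement / identity)
= a5+a5'   (idempotence)
= 1   (complement)

identically true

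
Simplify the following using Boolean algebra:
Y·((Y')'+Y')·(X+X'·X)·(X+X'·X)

Y·((Y')'+Y')·(X+X'·X)·(X+X'·X)
= Y·((Y')'+Y')·(X·X+X'·X)   [distribution]
= Y·(Y+Y')·(X·X+X'·X)   [double negation]
= Y·(Y+Y')·X   [distribution]
= Y·X   [complement / identity]

Y·X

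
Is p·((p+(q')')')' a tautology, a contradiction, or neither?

neither

p·((p+(q')')')'
= p·(p+(q')')   [double negation]
= p·(p+q)   [double negation]
= p   [absorption]
This depends on p, so it is not a constant.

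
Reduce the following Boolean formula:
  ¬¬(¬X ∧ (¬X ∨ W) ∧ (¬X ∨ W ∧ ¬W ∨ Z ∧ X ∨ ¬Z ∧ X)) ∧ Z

¬X ∧ Z

¬¬(¬X ∧ (¬X ∨ W) ∧ (¬X ∨ W ∧ ¬W ∨ Z ∧ X ∨ ¬Z ∧ X)) ∧ Z
= ¬¬(¬X ∧ (¬X ∨ W) ∧ (¬X ∨ Z ∧ X ∨ ¬Z ∧ X)) ∧ Z   (complement / identity)
= ¬¬(¬X ∧ (¬X ∨ W) ∧ (¬X ∨ X)) ∧ Z   (distribution)
= ¬¬(¬X ∧ (¬X ∨ X)) ∧ Z   (absorption)
= ¬¬¬X ∧ Z   (complement / identity)
= ¬X ∧ Z   (double negation)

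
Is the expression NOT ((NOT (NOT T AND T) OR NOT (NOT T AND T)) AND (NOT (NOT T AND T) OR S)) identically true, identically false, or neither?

NOT ((NOT (NOT T AND T) OR NOT (NOT T AND T)) AND (NOT (NOT T AND T) OR S))
= NOT (NOT (NOT T AND T) AND S OR NOT (NOT T AND T))   (distribution)
= NOT NOT (NOT T AND T)   (absorption)
= NOT T AND T   (double negation)
= FALSE   (complement)

identically false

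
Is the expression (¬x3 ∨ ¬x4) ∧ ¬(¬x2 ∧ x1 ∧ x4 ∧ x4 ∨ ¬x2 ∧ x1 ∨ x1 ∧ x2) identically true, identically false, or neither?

neither

(¬x3 ∨ ¬x4) ∧ ¬(¬x2 ∧ x1 ∧ x4 ∧ x4 ∨ ¬x2 ∧ x1 ∨ x1 ∧ x2)
= (¬x3 ∨ ¬x4) ∧ ¬(¬x2 ∧ x1 ∧ x4 ∨ ¬x2 ∧ x1 ∨ x1 ∧ x2)   (idempotence)
= (¬x3 ∨ ¬x4) ∧ ¬(¬x2 ∧ x1 ∨ x1 ∧ x2)   (absorption)
= (¬x3 ∨ ¬x4) ∧ ¬x1   (distribution)
This depends on x1, x3, x4, so it is not a constant.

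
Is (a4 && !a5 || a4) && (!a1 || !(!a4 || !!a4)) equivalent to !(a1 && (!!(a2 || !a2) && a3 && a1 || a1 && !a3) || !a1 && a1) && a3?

E1: (a4 && !a5 || a4) && (!a1 || !(!a4 || !!a4))
    = (a4 && !a5 || a4) && (!a1 || a4 && !a4)   (De Morgan)
    = a4 && (!a1 || a4 && !a4)   (absorption)
    = a4 && !a1   (complement / identity)
E2: !(a1 && (!!(a2 || !a2) && a3 && a1 || a1 && !a3) || !a1 && a1) && a3
    = !(a1 && ((a2 || !a2) && a3 && a1 || a1 && !a3) || !a1 && a1) && a3   (double negation)
    = !(a1 && (a3 && a1 || a1 && !a3) || !a1 && a1) && a3   (complement / identity)
    = !(a1 && a1 || !a1 && a1) && a3   (distribution)
    = !a1 && a3   (distribution)
These differ: at a1=0, a2=0, a3=0, a4=1, a5=1, E1 = 1 but E2 = 0.

No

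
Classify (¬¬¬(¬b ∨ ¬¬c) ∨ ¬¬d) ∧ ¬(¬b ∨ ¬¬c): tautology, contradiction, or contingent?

contingent

(¬¬¬(¬b ∨ ¬¬c) ∨ ¬¬d) ∧ ¬(¬b ∨ ¬¬c)
= (¬¬¬(¬b ∨ ¬¬c) ∨ d) ∧ ¬(¬b ∨ ¬¬c)   — double negation
= (¬(¬b ∨ ¬¬c) ∨ d) ∧ ¬(¬b ∨ ¬¬c)   — double negation
= ¬(¬b ∨ ¬¬c)   — absorption
= b ∧ ¬c   — De Morgan
This depends on b, c, so it is not a constant.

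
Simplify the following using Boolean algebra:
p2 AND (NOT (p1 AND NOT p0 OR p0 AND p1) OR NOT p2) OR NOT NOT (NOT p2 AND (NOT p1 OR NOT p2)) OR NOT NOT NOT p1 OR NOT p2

NOT p1 OR NOT p2

p2 AND (NOT (p1 AND NOT p0 OR p0 AND p1) OR NOT p2) OR NOT NOT (NOT p2 AND (NOT p1 OR NOT p2)) OR NOT NOT NOT p1 OR NOT p2
= p2 AND (NOT p1 OR NOT p2) OR NOT NOT (NOT p2 AND (NOT p1 OR NOT p2)) OR NOT NOT NOT p1 OR NOT p2   [distribution]
= p2 AND (NOT p1 OR NOT p2) OR NOT NOT (NOT p2 AND (NOT p1 OR NOT p2)) OR NOT p1 OR NOT p2   [double negation]
= p2 AND (NOT p1 OR NOT p2) OR NOT p2 AND (NOT p1 OR NOT p2) OR NOT p1 OR NOT p2   [double negation]
= NOT p1 OR NOT p2 OR NOT p1 OR NOT p2   [distribution]
= NOT p1 OR NOT p2   [idempotence]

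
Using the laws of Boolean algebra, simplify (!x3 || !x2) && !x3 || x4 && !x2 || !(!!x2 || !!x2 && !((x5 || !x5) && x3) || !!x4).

(!x3 || !x2) && !x3 || x4 && !x2 || !(!!x2 || !!x2 && !((x5 || !x5) && x3) || !!x4)
= !x3 || x4 && !x2 || !(!!x2 || !!x2 && !((x5 || !x5) && x3) || !!x4)
= !x3 || x4 && !x2 || !(!!x2 || !!x2 && !x3 || !!x4)
= !x3 || x4 && !x2 || !(!!x2 || !!x4)
= !x3 || x4 && !x2 || !x2 && !x4
= !x3 || !x2

!x3 || !x2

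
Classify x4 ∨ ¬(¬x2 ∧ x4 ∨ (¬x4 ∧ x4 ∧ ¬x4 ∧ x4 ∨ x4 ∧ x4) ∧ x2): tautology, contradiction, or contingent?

tautology

x4 ∨ ¬(¬x2 ∧ x4 ∨ (¬x4 ∧ x4 ∧ ¬x4 ∧ x4 ∨ x4 ∧ x4) ∧ x2)
= x4 ∨ ¬(¬x2 ∧ x4 ∨ (¬x4 ∧ x4 ∨ x4 ∧ x4) ∧ x2)
= x4 ∨ ¬(¬x2 ∧ x4 ∨ x4 ∧ x2)
= x4 ∨ ¬x4
= True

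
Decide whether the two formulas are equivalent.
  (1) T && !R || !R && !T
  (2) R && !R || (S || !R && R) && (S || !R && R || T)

No

E1: T && !R || !R && !T
    = !R   (distribution)
E2: R && !R || (S || !R && R) && (S || !R && R || T)
    = R && !R || S || !R && R   (absorption)
    = S || !R && R   (complement / identity)
    = S   (complement / identity)
These differ: at R=0, S=0, T=0, E1 = 1 but E2 = 0.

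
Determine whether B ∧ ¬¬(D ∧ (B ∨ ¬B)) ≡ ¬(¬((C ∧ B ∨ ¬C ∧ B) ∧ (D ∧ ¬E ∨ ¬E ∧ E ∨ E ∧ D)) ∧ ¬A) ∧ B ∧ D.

Yes

E1: B ∧ ¬¬(D ∧ (B ∨ ¬B))
    = B ∧ ¬¬D   [complement / identity]
    = B ∧ D   [double negation]
E2: ¬(¬((C ∧ B ∨ ¬C ∧ B) ∧ (D ∧ ¬E ∨ ¬E ∧ E ∨ E ∧ D)) ∧ ¬A) ∧ B ∧ D
    = ¬(¬((C ∧ B ∨ ¬C ∧ B) ∧ (D ∧ ¬E ∨ E ∧ D)) ∧ ¬A) ∧ B ∧ D   [complement / identity]
    = ¬(¬(B ∧ (D ∧ ¬E ∨ E ∧ D)) ∧ ¬A) ∧ B ∧ D   [distribution]
    = (B ∧ (D ∧ ¬E ∨ E ∧ D) ∨ A) ∧ B ∧ D   [De Morgan]
    = (B ∧ D ∨ A) ∧ B ∧ D   [distribution]
    = B ∧ D   [absorption]
Both reduce to B ∧ D, so they are equivalent.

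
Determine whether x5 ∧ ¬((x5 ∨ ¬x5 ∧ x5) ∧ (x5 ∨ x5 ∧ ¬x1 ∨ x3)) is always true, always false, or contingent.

x5 ∧ ¬((x5 ∨ ¬x5 ∧ x5) ∧ (x5 ∨ x5 ∧ ¬x1 ∨ x3))
= x5 ∧ ¬(x5 ∧ (x5 ∨ x5 ∧ ¬x1 ∨ x3))   [complement / identity]
= x5 ∧ ¬(x5 ∧ (x5 ∨ x3))   [absorption]
= x5 ∧ ¬x5   [absorption]
= False   [complement]

always false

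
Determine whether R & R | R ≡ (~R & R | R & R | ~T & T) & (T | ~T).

E1: R & R | R
    = R | R
    = R
E2: (~R & R | R & R | ~T & T) & (T | ~T)
    = ~R & R | R & R | ~T & T
    = ~R & R | R & R
    = R
Both reduce to R, so they are equivalent.

Yes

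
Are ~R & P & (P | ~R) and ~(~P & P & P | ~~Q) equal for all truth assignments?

No

E1: ~R & P & (P | ~R)
    = ~R & P   (absorption)
E2: ~(~P & P & P | ~~Q)
    = ~(~P & P | ~~Q)   (idempotence)
    = ~~~Q   (complement / identity)
    = ~Q   (double negation)
These differ: at P=1, Q=1, R=0, E1 = 1 but E2 = 0.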